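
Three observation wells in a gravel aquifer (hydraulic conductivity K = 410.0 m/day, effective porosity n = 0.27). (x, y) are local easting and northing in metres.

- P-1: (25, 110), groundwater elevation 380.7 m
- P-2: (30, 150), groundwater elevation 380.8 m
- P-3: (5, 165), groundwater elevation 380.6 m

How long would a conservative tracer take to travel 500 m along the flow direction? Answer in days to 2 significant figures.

37 days

Three-point gradient (reference P-1): Δ to P-2 = (5, 40, +0.1), Δ to P-3 = (-20, 55, -0.1).
∂h/∂x = +0.008837, ∂h/∂y = +0.001395 (det = 1075).
|∇h| = √(0.008837² + 0.001395²) = 0.008946
Seepage velocity v = K·i/n = 410.0 × 0.008946 / 0.27 = 13.58 m/day.
t = 500 / 13.58 = 36.82 days.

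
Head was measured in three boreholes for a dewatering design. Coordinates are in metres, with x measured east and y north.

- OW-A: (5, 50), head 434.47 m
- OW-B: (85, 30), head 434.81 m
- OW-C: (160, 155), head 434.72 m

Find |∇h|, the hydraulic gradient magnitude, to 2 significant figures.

0.0045

Three-point gradient (reference OW-A): Δ to OW-B = (80, -20, +0.34), Δ to OW-C = (155, 105, +0.25).
∂h/∂x = +0.003539, ∂h/∂y = -0.002843 (det = 11500).
|∇h| = √(0.003539² + -0.002843²) = 0.00454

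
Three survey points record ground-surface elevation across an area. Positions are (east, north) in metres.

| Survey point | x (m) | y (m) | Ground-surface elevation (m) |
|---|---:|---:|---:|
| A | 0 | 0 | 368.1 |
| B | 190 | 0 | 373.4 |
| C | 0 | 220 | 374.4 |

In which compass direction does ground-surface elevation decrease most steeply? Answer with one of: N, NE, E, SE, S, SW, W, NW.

SW

∂z/∂x = (373.4 − 368.1) / (190 − 0) = +0.02789
∂z/∂y = (374.4 − 368.1) / (220 − 0) = +0.02864
Steepest decrease is along −∇f = (-0.02789 E, -0.02864 N) → southwest.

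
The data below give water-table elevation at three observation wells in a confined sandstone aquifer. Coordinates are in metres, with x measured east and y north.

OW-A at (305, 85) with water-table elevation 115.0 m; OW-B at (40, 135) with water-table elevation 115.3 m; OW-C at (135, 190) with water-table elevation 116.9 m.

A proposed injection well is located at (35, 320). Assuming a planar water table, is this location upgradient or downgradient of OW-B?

upgradient

Taking OW-A as reference: OW-B−OW-A = (-265, 50, +0.3); OW-C−OW-A = (-170, 105, +1.9).
Determinant of the coordinate differences = (-265)·105 − (-170)·50 = -19325.
∂h/∂x = [(+0.3)·105 − (+1.9)·50] / -19325 = +0.003286
∂h/∂y = [(-265)·(+1.9) − (-170)·(+0.3)] / -19325 = +0.02342
Head at (35, 320) = 115.0 + (+0.003286)·(-270) + (+0.02342)·(235) = 119.62 m.
That is higher than the 115.3 m at OW-B, so the point is upgradient.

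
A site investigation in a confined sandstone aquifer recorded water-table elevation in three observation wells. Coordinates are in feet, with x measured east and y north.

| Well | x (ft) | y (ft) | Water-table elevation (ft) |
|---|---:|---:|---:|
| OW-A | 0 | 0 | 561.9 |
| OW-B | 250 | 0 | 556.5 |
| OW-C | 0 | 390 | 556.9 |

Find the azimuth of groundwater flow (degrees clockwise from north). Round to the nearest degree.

059°

∂h/∂x = (556.5 − 561.9) / (250 − 0) = -0.02160
∂h/∂y = (556.9 − 561.9) / (390 − 0) = -0.01282
Flow direction (−∇h) has components (+0.02160 E, +0.01282 N).
Azimuth = atan2(E, N) = atan2(+0.02160, +0.01282) = 59.3° ≈ 059°.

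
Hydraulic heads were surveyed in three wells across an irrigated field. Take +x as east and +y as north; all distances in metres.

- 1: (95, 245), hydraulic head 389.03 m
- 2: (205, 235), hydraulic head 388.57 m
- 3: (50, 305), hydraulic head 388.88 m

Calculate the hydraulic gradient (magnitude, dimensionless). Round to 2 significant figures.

Three-point gradient (reference 1): Δ to 2 = (110, -10, -0.46), Δ to 3 = (-45, 60, -0.15).
∂h/∂x = -0.004732, ∂h/∂y = -0.006049 (det = 6150).
|∇h| = √(-0.004732² + -0.006049²) = 0.00768

0.0077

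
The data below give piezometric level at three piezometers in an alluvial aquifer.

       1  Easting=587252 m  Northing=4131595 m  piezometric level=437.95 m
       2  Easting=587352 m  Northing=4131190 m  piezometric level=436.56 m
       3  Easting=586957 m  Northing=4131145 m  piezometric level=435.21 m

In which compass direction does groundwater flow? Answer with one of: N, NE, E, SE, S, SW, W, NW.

Taking 1 as reference: 2−1 = (100, -405, -1.39); 3−1 = (-295, -450, -2.74).
Determinant of the coordinate differences = 100·(-450) − (-295)·(-405) = -164475.
∂h/∂x = [(-1.39)·(-450) − (-2.74)·(-405)] / -164475 = +0.002944
∂h/∂y = [100·(-2.74) − (-295)·(-1.39)] / -164475 = +0.004159
Flow = −∇h = (-0.002944 east, -0.004159 north), which points southwest.

SW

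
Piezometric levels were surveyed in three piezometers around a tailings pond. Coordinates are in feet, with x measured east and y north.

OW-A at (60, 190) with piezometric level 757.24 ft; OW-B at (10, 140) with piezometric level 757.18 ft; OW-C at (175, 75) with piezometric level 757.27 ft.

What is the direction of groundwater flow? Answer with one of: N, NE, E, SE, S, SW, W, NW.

SW

With h = a·x + b·y + c and OW-A as origin, the differences give:
  (-50)·a + (-50)·b = -0.06
  115·a + (-115)·b = +0.03
Eliminate b (×(-115) and ×(-50), subtract): 11500·a = 8.400 → a = ∂h/∂x = +0.0007304
Back-substitute: b = ∂h/∂y = +0.0004696.
Flow = −∇h = (-0.0007304 east, -0.0004696 north), which points southwest.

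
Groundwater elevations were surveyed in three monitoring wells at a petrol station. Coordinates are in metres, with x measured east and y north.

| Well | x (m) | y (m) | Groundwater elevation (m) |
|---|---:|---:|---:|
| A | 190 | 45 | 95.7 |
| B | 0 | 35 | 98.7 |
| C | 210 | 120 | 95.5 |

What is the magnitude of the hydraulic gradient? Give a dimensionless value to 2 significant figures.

Taking A as reference: B−A = (-190, -10, +3.0); C−A = (20, 75, -0.2).
Solve a·Δx + b·Δy = Δh: det = (-190)·75 − 20·(-10) = -14050.
∂h/∂x = [(+3.0)·75 − (-0.2)·(-10)] / -14050 = -0.01587
∂h/∂y = [(-190)·(-0.2) − 20·(+3.0)] / -14050 = +0.001566
|∇h| = √(-0.01587² + 0.001566²) = 0.01595

0.016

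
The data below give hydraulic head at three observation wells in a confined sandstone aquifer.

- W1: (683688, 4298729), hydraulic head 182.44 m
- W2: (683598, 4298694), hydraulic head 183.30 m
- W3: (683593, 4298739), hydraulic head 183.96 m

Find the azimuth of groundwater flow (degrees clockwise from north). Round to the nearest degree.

Differences from W1: to W2 (Δx, Δy, Δh) = (-90, -35, +0.86); to W3 = (-95, 10, +1.52).
Determinant of the coordinate differences = (-90)·10 − (-95)·(-35) = -4225.
∂h/∂x = [(+0.86)·10 − (+1.52)·(-35)] / -4225 = -0.01463
∂h/∂y = [(-90)·(+1.52) − (-95)·(+0.86)] / -4225 = +0.01304
Flow direction (−∇h) has components (+0.01463 E, -0.01304 N).
Azimuth = atan2(E, N) = atan2(+0.01463, -0.01304) = 131.7° ≈ 132°.

132°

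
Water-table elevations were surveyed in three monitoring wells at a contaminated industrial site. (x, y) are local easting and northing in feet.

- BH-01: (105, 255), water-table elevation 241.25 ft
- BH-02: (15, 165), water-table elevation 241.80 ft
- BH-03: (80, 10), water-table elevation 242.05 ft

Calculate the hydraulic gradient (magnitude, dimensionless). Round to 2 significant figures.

Taking BH-01 as reference: BH-02−BH-01 = (-90, -90, +0.55); BH-03−BH-01 = (-25, -245, +0.80).
Solve a·Δx + b·Δy = Δh: det = (-90)·(-245) − (-25)·(-90) = 19800.
∂h/∂x = [(+0.55)·(-245) − (+0.80)·(-90)] / 19800 = -0.003169
∂h/∂y = [(-90)·(+0.80) − (-25)·(+0.55)] / 19800 = -0.002942
|∇h| = √(-0.003169² + -0.002942²) = 0.004324

0.0043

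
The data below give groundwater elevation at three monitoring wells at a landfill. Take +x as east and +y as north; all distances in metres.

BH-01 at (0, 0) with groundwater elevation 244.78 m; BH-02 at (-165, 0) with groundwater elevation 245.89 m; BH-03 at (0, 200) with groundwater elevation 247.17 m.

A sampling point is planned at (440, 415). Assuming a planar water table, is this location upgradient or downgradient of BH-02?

∂h/∂x = (245.89 − 244.78) / (-165 − 0) = -0.006727
∂h/∂y = (247.17 − 244.78) / (200 − 0) = +0.01195
Head at (440, 415) = 244.78 + (-0.006727)·(440) + (+0.01195)·(415) = 246.78 m.
That is higher than the 245.89 m at BH-02, so the point is upgradient.

upgradient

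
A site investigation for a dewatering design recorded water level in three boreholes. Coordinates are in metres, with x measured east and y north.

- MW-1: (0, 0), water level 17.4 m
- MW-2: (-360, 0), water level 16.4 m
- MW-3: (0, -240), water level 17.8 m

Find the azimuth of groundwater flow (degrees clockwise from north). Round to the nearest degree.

∂h/∂x = (16.4 − 17.4) / (-360 − 0) = +0.002778
∂h/∂y = (17.8 − 17.4) / (-240 − 0) = -0.001667
Flow direction (−∇h) has components (-0.002778 E, +0.001667 N).
Azimuth = atan2(E, N) = atan2(-0.002778, +0.001667) = 301.0° ≈ 301°.

301°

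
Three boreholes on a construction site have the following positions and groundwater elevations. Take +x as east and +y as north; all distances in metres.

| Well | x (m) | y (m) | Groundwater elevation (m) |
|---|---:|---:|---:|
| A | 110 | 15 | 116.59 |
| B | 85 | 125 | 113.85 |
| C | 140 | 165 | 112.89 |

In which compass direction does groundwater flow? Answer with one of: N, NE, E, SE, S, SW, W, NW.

N

Three-point gradient (reference A): Δ to B = (-25, 110, -2.74), Δ to C = (30, 150, -3.70).
∂h/∂x = +0.0005674, ∂h/∂y = -0.02478 (det = -7050).
Flow = −∇h = (-0.0005674 east, +0.02478 north), which points north.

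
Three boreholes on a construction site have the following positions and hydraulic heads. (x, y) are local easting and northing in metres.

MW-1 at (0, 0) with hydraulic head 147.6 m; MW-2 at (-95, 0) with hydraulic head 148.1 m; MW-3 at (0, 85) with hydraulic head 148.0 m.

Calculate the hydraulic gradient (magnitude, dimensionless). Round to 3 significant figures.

∂h/∂x = (148.1 − 147.6) / (-95 − 0) = -0.005263
∂h/∂y = (148.0 − 147.6) / (85 − 0) = +0.004706
|∇h| = √(-0.005263² + 0.004706²) = 0.00706

0.00706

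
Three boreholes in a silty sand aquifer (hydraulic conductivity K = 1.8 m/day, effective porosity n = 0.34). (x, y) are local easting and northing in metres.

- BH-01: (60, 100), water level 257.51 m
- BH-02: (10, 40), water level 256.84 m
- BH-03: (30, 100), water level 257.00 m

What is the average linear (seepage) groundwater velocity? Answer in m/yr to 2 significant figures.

Differences from BH-01: to BH-02 (Δx, Δy, Δh) = (-50, -60, -0.67); to BH-03 = (-30, 0, -0.51).
Solve a·Δx + b·Δy = Δh: det = (-50)·0 − (-30)·(-60) = -1800.
∂h/∂x = [(-0.67)·0 − (-0.51)·(-60)] / -1800 = +0.01700
∂h/∂y = [(-50)·(-0.51) − (-30)·(-0.67)] / -1800 = -0.003000
|∇h| = √(0.01700² + -0.003000²) = 0.01726
Seepage velocity v = K·i/n = 1.8 × 0.01726 / 0.34 = 0.09138 m/day = 33.38 m/yr.

33 m/yr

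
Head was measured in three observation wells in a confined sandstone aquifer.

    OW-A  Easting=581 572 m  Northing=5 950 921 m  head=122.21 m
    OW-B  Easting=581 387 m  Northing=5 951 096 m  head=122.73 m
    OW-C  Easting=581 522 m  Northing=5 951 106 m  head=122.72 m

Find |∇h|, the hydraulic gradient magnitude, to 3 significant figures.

Taking OW-A as reference: OW-B−OW-A = (-185, 175, +0.52); OW-C−OW-A = (-50, 185, +0.51).
Determinant of the coordinate differences = (-185)·185 − (-50)·175 = -25475.
∂h/∂x = [(+0.52)·185 − (+0.51)·175] / -25475 = -0.0002728
∂h/∂y = [(-185)·(+0.51) − (-50)·(+0.52)] / -25475 = +0.002683
|∇h| = √(-0.0002728² + 0.002683²) = 0.002697

0.00270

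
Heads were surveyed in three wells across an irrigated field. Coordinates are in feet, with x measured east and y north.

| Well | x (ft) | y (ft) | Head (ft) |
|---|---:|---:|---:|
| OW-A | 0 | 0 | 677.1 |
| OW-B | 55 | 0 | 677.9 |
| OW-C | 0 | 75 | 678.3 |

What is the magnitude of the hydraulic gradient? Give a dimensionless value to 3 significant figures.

0.0216

∂h/∂x = (677.9 − 677.1) / (55 − 0) = +0.01455
∂h/∂y = (678.3 − 677.1) / (75 − 0) = +0.01600
|∇h| = √(0.01455² + 0.01600²) = 0.02163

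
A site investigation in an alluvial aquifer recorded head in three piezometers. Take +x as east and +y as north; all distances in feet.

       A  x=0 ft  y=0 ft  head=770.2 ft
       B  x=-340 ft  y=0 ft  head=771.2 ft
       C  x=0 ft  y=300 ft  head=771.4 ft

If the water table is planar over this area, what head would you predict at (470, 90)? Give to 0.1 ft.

∂h/∂x = (771.2 − 770.2) / (-340 − 0) = -0.002941
∂h/∂y = (771.4 − 770.2) / (300 − 0) = +0.004000
h(470, 90) = 770.2 + (-0.002941)·(470) + (+0.004000)·(90) = 770.2 -1.382 +0.360 = 769.178 ft.

769.2 ft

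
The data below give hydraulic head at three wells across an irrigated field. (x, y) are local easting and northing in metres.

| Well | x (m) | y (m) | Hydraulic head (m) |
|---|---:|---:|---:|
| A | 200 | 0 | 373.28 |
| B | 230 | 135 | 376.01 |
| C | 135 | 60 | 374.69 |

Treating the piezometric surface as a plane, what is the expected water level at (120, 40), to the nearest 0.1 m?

374.3 m

With h = a·x + b·y + c and A as origin, the differences give:
  30·a + 135·b = +2.73
  (-65)·a + 60·b = +1.41
Eliminate b (×60 and ×135, subtract): 10575·a = -26.550 → a = ∂h/∂x = -0.002511
Back-substitute: b = ∂h/∂y = +0.02078.
h(120, 40) = 373.28 + (-0.002511)·(-80) + (+0.02078)·(40) = 373.28 +0.201 +0.831 = 374.312 m.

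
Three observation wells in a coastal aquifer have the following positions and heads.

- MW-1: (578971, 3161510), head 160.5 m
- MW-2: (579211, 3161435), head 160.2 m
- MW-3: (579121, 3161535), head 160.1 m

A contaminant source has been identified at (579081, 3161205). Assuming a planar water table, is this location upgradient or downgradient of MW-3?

upgradient

Three-point gradient (reference MW-1): Δ to MW-2 = (240, -75, -0.3), Δ to MW-3 = (150, 25, -0.4).
∂h/∂x = -0.002174, ∂h/∂y = -0.002957 (det = 17250).
Head at (579081, 3161205) = 160.5 + (-0.002174)·(110) + (-0.002957)·(-305) = 161.16 m.
That is higher than the 160.1 m at MW-3, so the point is upgradient.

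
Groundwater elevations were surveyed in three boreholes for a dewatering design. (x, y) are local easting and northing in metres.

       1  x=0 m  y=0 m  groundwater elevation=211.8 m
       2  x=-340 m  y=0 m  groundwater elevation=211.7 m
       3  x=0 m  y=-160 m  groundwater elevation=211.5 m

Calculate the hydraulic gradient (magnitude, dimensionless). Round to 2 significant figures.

∂h/∂x = (211.7 − 211.8) / (-340 − 0) = +0.0002941
∂h/∂y = (211.5 − 211.8) / (-160 − 0) = +0.001875
|∇h| = √(0.0002941² + 0.001875²) = 0.001898

0.0019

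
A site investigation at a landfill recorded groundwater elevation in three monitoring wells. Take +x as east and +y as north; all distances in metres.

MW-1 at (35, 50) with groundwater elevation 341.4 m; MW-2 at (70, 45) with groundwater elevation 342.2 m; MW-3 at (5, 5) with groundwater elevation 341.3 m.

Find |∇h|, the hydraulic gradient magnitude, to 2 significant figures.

0.024

Differences from MW-1: to MW-2 (Δx, Δy, Δh) = (35, -5, +0.8); to MW-3 = (-30, -45, -0.1).
Determinant of the coordinate differences = 35·(-45) − (-30)·(-5) = -1725.
∂h/∂x = [(+0.8)·(-45) − (-0.1)·(-5)] / -1725 = +0.02116
∂h/∂y = [35·(-0.1) − (-30)·(+0.8)] / -1725 = -0.01188
|∇h| = √(0.02116² + -0.01188²) = 0.02427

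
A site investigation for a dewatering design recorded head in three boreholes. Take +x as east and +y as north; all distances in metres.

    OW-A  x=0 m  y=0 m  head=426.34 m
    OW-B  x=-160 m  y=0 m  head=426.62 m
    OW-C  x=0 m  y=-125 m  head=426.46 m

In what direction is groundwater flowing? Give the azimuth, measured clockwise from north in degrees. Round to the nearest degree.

061°

∂h/∂x = (426.62 − 426.34) / (-160 − 0) = -0.001750
∂h/∂y = (426.46 − 426.34) / (-125 − 0) = -0.0009600
Flow direction (−∇h) has components (+0.001750 E, +0.0009600 N).
Azimuth = atan2(E, N) = atan2(+0.001750, +0.0009600) = 61.3° ≈ 061°.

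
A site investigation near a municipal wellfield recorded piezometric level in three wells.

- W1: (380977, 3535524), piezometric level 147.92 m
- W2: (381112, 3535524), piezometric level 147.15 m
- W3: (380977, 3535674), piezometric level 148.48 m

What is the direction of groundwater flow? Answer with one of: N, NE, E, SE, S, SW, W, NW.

SE

∂h/∂x = (147.15 − 147.92) / (381112 − 380977) = -0.005704
∂h/∂y = (148.48 − 147.92) / (3535674 − 3535524) = +0.003733
Flow = −∇h = (+0.005704 east, -0.003733 north), which points southeast.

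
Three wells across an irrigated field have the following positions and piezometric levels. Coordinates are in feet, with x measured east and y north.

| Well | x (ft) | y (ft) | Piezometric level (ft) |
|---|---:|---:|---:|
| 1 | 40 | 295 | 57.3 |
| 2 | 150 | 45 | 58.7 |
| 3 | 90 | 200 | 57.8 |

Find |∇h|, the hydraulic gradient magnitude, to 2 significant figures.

With h = a·x + b·y + c and 1 as origin, the differences give:
  110·a + (-250)·b = +1.4
  50·a + (-95)·b = +0.5
Eliminate b (×(-95) and ×(-250), subtract): 2050·a = -8.00 → a = ∂h/∂x = -0.003902
Back-substitute: b = ∂h/∂y = -0.007317.
|∇h| = √(-0.003902² + -0.007317²) = 0.008292

0.0083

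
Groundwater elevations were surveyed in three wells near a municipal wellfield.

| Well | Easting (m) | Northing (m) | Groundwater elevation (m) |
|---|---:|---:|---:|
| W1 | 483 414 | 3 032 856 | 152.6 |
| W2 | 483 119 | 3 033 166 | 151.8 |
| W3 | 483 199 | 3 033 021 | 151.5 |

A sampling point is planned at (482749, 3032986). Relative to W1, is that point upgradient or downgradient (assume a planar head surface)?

Taking W1 as reference: W2−W1 = (-295, 310, -0.8); W3−W1 = (-215, 165, -1.1).
Determinant of the coordinate differences = (-295)·165 − (-215)·310 = 17975.
∂h/∂x = [(-0.8)·165 − (-1.1)·310] / 17975 = +0.01163
∂h/∂y = [(-295)·(-1.1) − (-215)·(-0.8)] / 17975 = +0.008484
Head at (482749, 3032986) = 152.6 + (+0.01163)·(-665) + (+0.008484)·(130) = 145.97 m.
That is lower than the 152.6 m at W1, so the point is downgradient.

downgradient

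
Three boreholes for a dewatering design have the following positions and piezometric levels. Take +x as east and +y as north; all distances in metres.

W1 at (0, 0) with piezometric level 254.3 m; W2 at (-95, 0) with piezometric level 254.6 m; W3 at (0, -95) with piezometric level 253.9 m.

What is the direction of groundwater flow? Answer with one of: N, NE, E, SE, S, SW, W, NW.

SE

∂h/∂x = (254.6 − 254.3) / (-95 − 0) = -0.003158
∂h/∂y = (253.9 − 254.3) / (-95 − 0) = +0.004211
Flow = −∇h = (+0.003158 east, -0.004211 north), which points southeast.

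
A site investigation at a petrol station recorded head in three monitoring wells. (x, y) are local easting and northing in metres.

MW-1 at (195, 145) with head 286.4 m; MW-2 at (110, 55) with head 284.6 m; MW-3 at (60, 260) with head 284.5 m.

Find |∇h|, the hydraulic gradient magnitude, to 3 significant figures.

0.0176

Taking MW-1 as reference: MW-2−MW-1 = (-85, -90, -1.8); MW-3−MW-1 = (-135, 115, -1.9).
Solve a·Δx + b·Δy = Δh: det = (-85)·115 − (-135)·(-90) = -21925.
∂h/∂x = [(-1.8)·115 − (-1.9)·(-90)] / -21925 = +0.01724
∂h/∂y = [(-85)·(-1.9) − (-135)·(-1.8)] / -21925 = +0.003717
|∇h| = √(0.01724² + 0.003717²) = 0.01764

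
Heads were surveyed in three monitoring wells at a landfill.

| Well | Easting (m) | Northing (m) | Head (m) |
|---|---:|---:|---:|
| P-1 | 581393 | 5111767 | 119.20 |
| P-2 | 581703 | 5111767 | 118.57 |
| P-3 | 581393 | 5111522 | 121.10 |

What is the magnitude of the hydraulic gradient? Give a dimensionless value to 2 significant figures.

0.0080

∂h/∂x = (118.57 − 119.20) / (581703 − 581393) = -0.002032
∂h/∂y = (121.10 − 119.20) / (5111522 − 5111767) = -0.007755
|∇h| = √(-0.002032² + -0.007755²) = 0.008017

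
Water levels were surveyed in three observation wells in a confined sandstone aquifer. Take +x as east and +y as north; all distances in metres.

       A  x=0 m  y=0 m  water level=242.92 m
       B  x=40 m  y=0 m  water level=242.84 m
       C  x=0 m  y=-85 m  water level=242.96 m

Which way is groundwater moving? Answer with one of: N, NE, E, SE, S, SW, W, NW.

∂h/∂x = (242.84 − 242.92) / (40 − 0) = -0.002000
∂h/∂y = (242.96 − 242.92) / (-85 − 0) = -0.0004706
Flow = −∇h = (+0.002000 east, +0.0004706 north), which points east.

E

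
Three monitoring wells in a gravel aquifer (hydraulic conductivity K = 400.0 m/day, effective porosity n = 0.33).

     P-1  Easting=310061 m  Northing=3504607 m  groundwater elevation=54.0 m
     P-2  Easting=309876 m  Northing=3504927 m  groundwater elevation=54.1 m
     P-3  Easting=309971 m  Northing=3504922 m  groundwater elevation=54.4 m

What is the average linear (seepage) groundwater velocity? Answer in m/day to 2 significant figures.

Differences from P-1: to P-2 (Δx, Δy, Δh) = (-185, 320, +0.1); to P-3 = (-90, 315, +0.4).
Determinant of the coordinate differences = (-185)·315 − (-90)·320 = -29475.
∂h/∂x = [(+0.1)·315 − (+0.4)·320] / -29475 = +0.003274
∂h/∂y = [(-185)·(+0.4) − (-90)·(+0.1)] / -29475 = +0.002205
|∇h| = √(0.003274² + 0.002205²) = 0.003947
Seepage velocity v = K·i/n = 400.0 × 0.003947 / 0.33 = 4.784 m/day.

4.8 m/day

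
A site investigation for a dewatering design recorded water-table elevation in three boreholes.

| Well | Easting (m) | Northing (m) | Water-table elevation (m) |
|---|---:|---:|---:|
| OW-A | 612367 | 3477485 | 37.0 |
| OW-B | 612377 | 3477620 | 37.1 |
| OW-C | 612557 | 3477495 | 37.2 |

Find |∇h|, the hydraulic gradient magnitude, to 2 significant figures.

0.0012

Three-point gradient (reference OW-A): Δ to OW-B = (10, 135, +0.1), Δ to OW-C = (190, 10, +0.2).
∂h/∂x = +0.001018, ∂h/∂y = +0.0006654 (det = -25550).
|∇h| = √(0.001018² + 0.0006654²) = 0.001216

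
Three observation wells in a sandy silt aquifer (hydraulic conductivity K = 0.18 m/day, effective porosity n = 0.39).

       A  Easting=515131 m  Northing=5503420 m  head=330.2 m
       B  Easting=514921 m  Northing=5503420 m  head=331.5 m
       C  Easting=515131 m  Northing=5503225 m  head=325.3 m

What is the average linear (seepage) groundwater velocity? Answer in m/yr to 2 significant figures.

∂h/∂x = (331.5 − 330.2) / (514921 − 515131) = -0.006190
∂h/∂y = (325.3 − 330.2) / (5503225 − 5503420) = +0.02513
|∇h| = √(-0.006190² + 0.02513²) = 0.02588
Seepage velocity v = K·i/n = 0.18 × 0.02588 / 0.39 = 0.01194 m/day = 4.361 m/yr.

4.4 m/yr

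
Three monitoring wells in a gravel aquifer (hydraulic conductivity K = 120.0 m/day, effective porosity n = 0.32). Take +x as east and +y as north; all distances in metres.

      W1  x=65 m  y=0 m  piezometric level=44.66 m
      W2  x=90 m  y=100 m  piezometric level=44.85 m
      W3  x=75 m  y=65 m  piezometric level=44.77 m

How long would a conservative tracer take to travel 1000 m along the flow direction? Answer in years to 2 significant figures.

With h = a·x + b·y + c and W1 as origin, the differences give:
  25·a + 100·b = +0.19
  10·a + 65·b = +0.11
Eliminate b (×65 and ×100, subtract): 625·a = 1.350 → a = ∂h/∂x = +0.002160
Back-substitute: b = ∂h/∂y = +0.001360.
|∇h| = √(0.002160² + 0.001360²) = 0.002552
Seepage velocity v = K·i/n = 120.0 × 0.002552 / 0.32 = 0.957 m/day.
t = 1000 / 0.957 = 1045 days = 2.86 years.

2.9 years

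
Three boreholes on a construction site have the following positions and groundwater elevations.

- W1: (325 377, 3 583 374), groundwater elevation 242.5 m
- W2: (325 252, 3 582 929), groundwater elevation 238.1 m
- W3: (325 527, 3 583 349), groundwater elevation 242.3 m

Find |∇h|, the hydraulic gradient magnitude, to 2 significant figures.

0.0098

Differences from W1: to W2 (Δx, Δy, Δh) = (-125, -445, -4.4); to W3 = (150, -25, -0.2).
Determinant of the coordinate differences = (-125)·(-25) − 150·(-445) = 69875.
∂h/∂x = [(-4.4)·(-25) − (-0.2)·(-445)] / 69875 = +0.0003005
∂h/∂y = [(-125)·(-0.2) − 150·(-4.4)] / 69875 = +0.009803
|∇h| = √(0.0003005² + 0.009803²) = 0.009808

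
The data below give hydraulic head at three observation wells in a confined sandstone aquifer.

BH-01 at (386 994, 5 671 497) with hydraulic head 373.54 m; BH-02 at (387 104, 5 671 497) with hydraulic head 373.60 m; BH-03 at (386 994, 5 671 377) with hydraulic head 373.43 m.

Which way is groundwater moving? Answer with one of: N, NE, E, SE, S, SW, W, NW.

∂h/∂x = (373.60 − 373.54) / (387104 − 386994) = +0.0005455
∂h/∂y = (373.43 − 373.54) / (5671377 − 5671497) = +0.0009167
Flow = −∇h = (-0.0005455 east, -0.0009167 north), which points southwest.

SW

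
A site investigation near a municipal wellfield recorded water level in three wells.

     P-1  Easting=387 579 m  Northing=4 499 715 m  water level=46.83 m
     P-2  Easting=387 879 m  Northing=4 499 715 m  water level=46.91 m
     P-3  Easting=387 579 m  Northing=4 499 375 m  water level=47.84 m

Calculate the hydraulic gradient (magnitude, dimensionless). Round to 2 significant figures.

∂h/∂x = (46.91 − 46.83) / (387879 − 387579) = +0.0002667
∂h/∂y = (47.84 − 46.83) / (4499375 − 4499715) = -0.002971
|∇h| = √(0.0002667² + -0.002971²) = 0.002983

0.0030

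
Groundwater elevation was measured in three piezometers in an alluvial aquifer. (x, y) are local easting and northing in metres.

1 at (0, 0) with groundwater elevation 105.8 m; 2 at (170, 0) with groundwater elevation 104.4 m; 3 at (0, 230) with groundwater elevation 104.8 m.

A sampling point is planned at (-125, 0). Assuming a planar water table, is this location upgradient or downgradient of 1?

upgradient

∂h/∂x = (104.4 − 105.8) / (170 − 0) = -0.008235
∂h/∂y = (104.8 − 105.8) / (230 − 0) = -0.004348
Head at (-125, 0) = 105.8 + (-0.008235)·(-125) + (-0.004348)·(0) = 106.83 m.
That is higher than the 105.8 m at 1, so the point is upgradient.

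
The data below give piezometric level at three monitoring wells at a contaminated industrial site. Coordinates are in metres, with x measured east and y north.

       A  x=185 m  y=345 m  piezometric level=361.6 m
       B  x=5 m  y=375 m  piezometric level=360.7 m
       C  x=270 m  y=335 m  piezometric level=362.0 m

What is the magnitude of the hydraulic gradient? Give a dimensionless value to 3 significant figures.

With h = a·x + b·y + c and A as origin, the differences give:
  (-180)·a + 30·b = -0.9
  85·a + (-10)·b = +0.4
Eliminate b (×(-10) and ×30, subtract): -750·a = -3.00 → a = ∂h/∂x = +0.004000
Back-substitute: b = ∂h/∂y = -0.006000.
|∇h| = √(0.004000² + -0.006000²) = 0.007211

0.00721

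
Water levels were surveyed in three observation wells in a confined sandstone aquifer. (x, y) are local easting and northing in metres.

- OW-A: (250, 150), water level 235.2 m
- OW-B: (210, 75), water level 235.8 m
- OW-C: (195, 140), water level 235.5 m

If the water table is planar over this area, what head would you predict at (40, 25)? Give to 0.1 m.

236.8 m

With h = a·x + b·y + c and OW-A as origin, the differences give:
  (-40)·a + (-75)·b = +0.6
  (-55)·a + (-10)·b = +0.3
Eliminate b (×(-10) and ×(-75), subtract): -3725·a = 16.50 → a = ∂h/∂x = -0.004430
Back-substitute: b = ∂h/∂y = -0.005638.
h(40, 25) = 235.2 + (-0.004430)·(-210) + (-0.005638)·(-125) = 235.2 +0.930 +0.705 = 236.835 m.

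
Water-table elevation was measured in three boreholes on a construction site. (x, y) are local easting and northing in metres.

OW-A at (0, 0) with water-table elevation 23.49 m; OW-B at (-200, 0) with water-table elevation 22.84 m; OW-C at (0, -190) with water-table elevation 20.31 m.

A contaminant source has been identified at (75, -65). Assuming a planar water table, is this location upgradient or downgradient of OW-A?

∂h/∂x = (22.84 − 23.49) / (-200 − 0) = +0.003250
∂h/∂y = (20.31 − 23.49) / (-190 − 0) = +0.01674
Head at (75, -65) = 23.49 + (+0.003250)·(75) + (+0.01674)·(-65) = 22.65 m.
That is lower than the 23.49 m at OW-A, so the point is downgradient.

downgradient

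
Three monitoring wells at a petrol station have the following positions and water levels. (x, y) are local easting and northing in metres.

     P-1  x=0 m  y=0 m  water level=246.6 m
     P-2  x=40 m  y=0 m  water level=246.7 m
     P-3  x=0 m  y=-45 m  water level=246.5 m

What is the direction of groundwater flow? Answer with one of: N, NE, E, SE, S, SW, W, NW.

SW

∂h/∂x = (246.7 − 246.6) / (40 − 0) = +0.002500
∂h/∂y = (246.5 − 246.6) / (-45 − 0) = +0.002222
Flow = −∇h = (-0.002500 east, -0.002222 north), which points southwest.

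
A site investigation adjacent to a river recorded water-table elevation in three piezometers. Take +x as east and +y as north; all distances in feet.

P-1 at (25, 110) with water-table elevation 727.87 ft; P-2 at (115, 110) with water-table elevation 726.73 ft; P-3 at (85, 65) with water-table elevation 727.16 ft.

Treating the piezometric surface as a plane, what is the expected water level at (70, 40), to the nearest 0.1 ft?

Differences from P-1: to P-2 (Δx, Δy, Δh) = (90, 0, -1.14); to P-3 = (60, -45, -0.71).
Solve a·Δx + b·Δy = Δh: det = 90·(-45) − 60·0 = -4050.
∂h/∂x = [(-1.14)·(-45) − (-0.71)·0] / -4050 = -0.01267
∂h/∂y = [90·(-0.71) − 60·(-1.14)] / -4050 = -0.001111
h(70, 40) = 727.87 + (-0.01267)·(45) + (-0.001111)·(-70) = 727.87 -0.570 +0.078 = 727.378 ft.

727.4 ft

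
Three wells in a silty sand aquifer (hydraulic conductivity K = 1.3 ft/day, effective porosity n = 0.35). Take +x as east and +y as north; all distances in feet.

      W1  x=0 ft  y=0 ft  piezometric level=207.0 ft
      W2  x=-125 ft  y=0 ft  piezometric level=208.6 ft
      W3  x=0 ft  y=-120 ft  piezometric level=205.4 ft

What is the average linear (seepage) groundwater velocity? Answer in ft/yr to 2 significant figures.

25 ft/yr

∂h/∂x = (208.6 − 207.0) / (-125 − 0) = -0.01280
∂h/∂y = (205.4 − 207.0) / (-120 − 0) = +0.01333
|∇h| = √(-0.01280² + 0.01333²) = 0.01848
Seepage velocity v = K·i/n = 1.3 × 0.01848 / 0.35 = 0.06864 ft/day = 25.07 ft/yr.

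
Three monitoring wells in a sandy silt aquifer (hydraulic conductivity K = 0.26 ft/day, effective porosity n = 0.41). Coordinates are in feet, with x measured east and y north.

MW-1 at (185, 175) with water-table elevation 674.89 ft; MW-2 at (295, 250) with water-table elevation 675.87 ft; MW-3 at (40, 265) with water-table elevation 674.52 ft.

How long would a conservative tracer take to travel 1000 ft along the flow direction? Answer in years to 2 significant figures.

Taking MW-1 as reference: MW-2−MW-1 = (110, 75, +0.98); MW-3−MW-1 = (-145, 90, -0.37).
Solve a·Δx + b·Δy = Δh: det = 110·90 − (-145)·75 = 20775.
∂h/∂x = [(+0.98)·90 − (-0.37)·75] / 20775 = +0.005581
∂h/∂y = [110·(-0.37) − (-145)·(+0.98)] / 20775 = +0.004881
|∇h| = √(0.005581² + 0.004881²) = 0.007414
Seepage velocity v = K·i/n = 0.26 × 0.007414 / 0.41 = 0.004702 ft/day.
t = 1000 / 0.004702 = 2.127e+05 days = 582 years.

580 years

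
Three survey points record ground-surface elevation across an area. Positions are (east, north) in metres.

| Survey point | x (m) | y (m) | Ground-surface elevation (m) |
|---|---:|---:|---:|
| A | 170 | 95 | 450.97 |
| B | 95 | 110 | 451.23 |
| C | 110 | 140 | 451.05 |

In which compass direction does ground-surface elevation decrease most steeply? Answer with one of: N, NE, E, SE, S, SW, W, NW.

NE

Three-point gradient (reference A): Δ to B = (-75, 15, +0.26), Δ to C = (-60, 45, +0.08).
∂z/∂x = -0.004242, ∂z/∂y = -0.003879 (det = -2475).
Steepest decrease is along −∇f = (+0.004242 E, +0.003879 N) → northeast.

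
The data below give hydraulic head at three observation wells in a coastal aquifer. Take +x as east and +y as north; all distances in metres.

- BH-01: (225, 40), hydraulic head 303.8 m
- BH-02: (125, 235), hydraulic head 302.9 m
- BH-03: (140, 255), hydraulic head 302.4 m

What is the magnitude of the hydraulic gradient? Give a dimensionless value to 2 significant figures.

0.021

With h = a·x + b·y + c and BH-01 as origin, the differences give:
  (-100)·a + 195·b = -0.9
  (-85)·a + 215·b = -1.4
Eliminate b (×215 and ×195, subtract): -4925·a = 79.50 → a = ∂h/∂x = -0.01614
Back-substitute: b = ∂h/∂y = -0.01289.
|∇h| = √(-0.01614² + -0.01289²) = 0.02066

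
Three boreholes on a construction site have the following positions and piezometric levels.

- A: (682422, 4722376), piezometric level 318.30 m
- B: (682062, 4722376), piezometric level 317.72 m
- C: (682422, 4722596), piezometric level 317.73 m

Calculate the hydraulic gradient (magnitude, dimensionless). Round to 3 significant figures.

0.00305

∂h/∂x = (317.72 − 318.30) / (682062 − 682422) = +0.001611
∂h/∂y = (317.73 − 318.30) / (4722596 − 4722376) = -0.002591
|∇h| = √(0.001611² + -0.002591²) = 0.003051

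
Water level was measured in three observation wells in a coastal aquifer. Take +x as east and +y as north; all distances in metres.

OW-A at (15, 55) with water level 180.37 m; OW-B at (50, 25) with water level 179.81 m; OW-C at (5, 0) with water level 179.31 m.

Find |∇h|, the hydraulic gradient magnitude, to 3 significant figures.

0.0192

Taking OW-A as reference: OW-B−OW-A = (35, -30, -0.56); OW-C−OW-A = (-10, -55, -1.06).
Determinant of the coordinate differences = 35·(-55) − (-10)·(-30) = -2225.
∂h/∂x = [(-0.56)·(-55) − (-1.06)·(-30)] / -2225 = +0.0004494
∂h/∂y = [35·(-1.06) − (-10)·(-0.56)] / -2225 = +0.01919
|∇h| = √(0.0004494² + 0.01919²) = 0.0192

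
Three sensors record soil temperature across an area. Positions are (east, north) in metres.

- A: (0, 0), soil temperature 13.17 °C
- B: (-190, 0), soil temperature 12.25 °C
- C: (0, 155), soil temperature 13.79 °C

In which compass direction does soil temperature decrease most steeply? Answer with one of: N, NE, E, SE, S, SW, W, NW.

∂T/∂x = (12.25 − 13.17) / (-190 − 0) = +0.004842
∂T/∂y = (13.79 − 13.17) / (155 − 0) = +0.004000
Steepest decrease is along −∇f = (-0.004842 E, -0.004000 N) → southwest.

SW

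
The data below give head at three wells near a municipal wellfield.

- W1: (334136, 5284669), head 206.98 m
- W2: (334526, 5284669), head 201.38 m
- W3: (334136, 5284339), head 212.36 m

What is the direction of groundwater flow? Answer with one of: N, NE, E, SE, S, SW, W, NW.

∂h/∂x = (201.38 − 206.98) / (334526 − 334136) = -0.01436
∂h/∂y = (212.36 − 206.98) / (5284339 − 5284669) = -0.01630
Flow = −∇h = (+0.01436 east, +0.01630 north), which points northeast.

NE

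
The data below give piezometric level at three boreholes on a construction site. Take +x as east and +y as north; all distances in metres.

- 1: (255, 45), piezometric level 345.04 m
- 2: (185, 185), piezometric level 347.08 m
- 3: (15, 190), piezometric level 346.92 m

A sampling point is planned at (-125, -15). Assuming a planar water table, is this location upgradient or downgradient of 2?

Taking 1 as reference: 2−1 = (-70, 140, +2.04); 3−1 = (-240, 145, +1.88).
Solve a·Δx + b·Δy = Δh: det = (-70)·145 − (-240)·140 = 23450.
∂h/∂x = [(+2.04)·145 − (+1.88)·140] / 23450 = +0.001390
∂h/∂y = [(-70)·(+1.88) − (-240)·(+2.04)] / 23450 = +0.01527
Head at (-125, -15) = 345.04 + (+0.001390)·(-380) + (+0.01527)·(-60) = 343.60 m.
That is lower than the 347.08 m at 2, so the point is downgradient.

downgradient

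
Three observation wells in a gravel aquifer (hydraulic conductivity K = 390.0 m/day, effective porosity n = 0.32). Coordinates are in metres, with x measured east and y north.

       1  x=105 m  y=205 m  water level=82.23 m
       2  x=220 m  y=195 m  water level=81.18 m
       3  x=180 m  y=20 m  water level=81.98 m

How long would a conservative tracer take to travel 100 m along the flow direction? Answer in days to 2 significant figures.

With h = a·x + b·y + c and 1 as origin, the differences give:
  115·a + (-10)·b = -1.05
  75·a + (-185)·b = -0.25
Eliminate b (×(-185) and ×(-10), subtract): -20525·a = 191.750 → a = ∂h/∂x = -0.009342
Back-substitute: b = ∂h/∂y = -0.002436.
|∇h| = √(-0.009342² + -0.002436²) = 0.009654
Seepage velocity v = K·i/n = 390.0 × 0.009654 / 0.32 = 11.77 m/day.
t = 100 / 11.77 = 8.496 days.

8.5 days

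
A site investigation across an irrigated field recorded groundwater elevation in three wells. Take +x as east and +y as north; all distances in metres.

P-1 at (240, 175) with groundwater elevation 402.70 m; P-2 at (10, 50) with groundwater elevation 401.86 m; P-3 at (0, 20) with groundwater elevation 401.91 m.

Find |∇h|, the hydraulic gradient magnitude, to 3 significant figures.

0.00659

Three-point gradient (reference P-1): Δ to P-2 = (-230, -125, -0.84), Δ to P-3 = (-240, -155, -0.79).
∂h/∂x = +0.005566, ∂h/∂y = -0.003522 (det = 5650).
|∇h| = √(0.005566² + -0.003522²) = 0.006587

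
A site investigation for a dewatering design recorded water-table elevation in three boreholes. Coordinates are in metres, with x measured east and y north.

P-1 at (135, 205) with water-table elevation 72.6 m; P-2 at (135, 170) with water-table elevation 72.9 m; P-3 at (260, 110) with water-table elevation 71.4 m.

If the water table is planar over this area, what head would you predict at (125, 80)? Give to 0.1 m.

With h = a·x + b·y + c and P-1 as origin, the differences give:
  0·a + (-35)·b = +0.3
  125·a + (-95)·b = -1.2
Eliminate b (×(-95) and ×(-35), subtract): 4375·a = -70.50 → a = ∂h/∂x = -0.01611
Back-substitute: b = ∂h/∂y = -0.008571.
h(125, 80) = 72.6 + (-0.01611)·(-10) + (-0.008571)·(-125) = 72.6 +0.161 +1.071 = 73.833 m.

73.8 m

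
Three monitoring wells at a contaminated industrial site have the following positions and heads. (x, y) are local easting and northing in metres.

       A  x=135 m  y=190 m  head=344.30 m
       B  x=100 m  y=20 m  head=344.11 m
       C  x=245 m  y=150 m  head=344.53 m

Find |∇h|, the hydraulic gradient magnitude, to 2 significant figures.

Taking A as reference: B−A = (-35, -170, -0.19); C−A = (110, -40, +0.23).
Determinant of the coordinate differences = (-35)·(-40) − 110·(-170) = 20100.
∂h/∂x = [(-0.19)·(-40) − (+0.23)·(-170)] / 20100 = +0.002323
∂h/∂y = [(-35)·(+0.23) − 110·(-0.19)] / 20100 = +0.0006393
|∇h| = √(0.002323² + 0.0006393²) = 0.002409

0.0024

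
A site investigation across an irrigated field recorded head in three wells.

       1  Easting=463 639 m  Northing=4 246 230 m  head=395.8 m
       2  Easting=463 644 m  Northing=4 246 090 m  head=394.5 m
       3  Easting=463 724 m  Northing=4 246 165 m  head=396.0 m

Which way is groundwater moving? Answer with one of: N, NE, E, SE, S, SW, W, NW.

SW

With h = a·x + b·y + c and 1 as origin, the differences give:
  5·a + (-140)·b = -1.3
  85·a + (-65)·b = +0.2
Eliminate b (×(-65) and ×(-140), subtract): 11575·a = 112.50 → a = ∂h/∂x = +0.009719
Back-substitute: b = ∂h/∂y = +0.009633.
Flow = −∇h = (-0.009719 east, -0.009633 north), which points southwest.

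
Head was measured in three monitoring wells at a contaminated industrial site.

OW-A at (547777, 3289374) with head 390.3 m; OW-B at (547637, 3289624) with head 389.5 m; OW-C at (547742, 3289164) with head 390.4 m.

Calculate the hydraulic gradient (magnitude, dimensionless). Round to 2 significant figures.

Three-point gradient (reference OW-A): Δ to OW-B = (-140, 250, -0.8), Δ to OW-C = (-35, -210, +0.1).
∂h/∂x = +0.003748, ∂h/∂y = -0.001101 (det = 38150).
|∇h| = √(0.003748² + -0.001101²) = 0.003906

0.0039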